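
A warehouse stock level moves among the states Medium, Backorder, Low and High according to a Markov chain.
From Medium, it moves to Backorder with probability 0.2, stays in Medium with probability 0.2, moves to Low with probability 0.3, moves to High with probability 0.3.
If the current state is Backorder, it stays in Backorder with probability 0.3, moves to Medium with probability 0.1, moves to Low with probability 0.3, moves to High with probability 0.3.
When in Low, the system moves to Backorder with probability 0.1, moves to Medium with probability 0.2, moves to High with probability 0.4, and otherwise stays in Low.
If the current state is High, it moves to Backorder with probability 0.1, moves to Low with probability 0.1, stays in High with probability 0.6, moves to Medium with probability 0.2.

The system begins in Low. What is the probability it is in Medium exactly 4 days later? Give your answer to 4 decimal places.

0.1853

Propagate the distribution vector 4 days from Low.
After 0 days: (0.0000, 0.0000, 1.0000, 0.0000)
After 1 day: (0.2000, 0.1000, 0.3000, 0.4000)
After 2 days: (0.1900, 0.1400, 0.2200, 0.4500)
After 3 days: (0.1860, 0.1470, 0.2100, 0.4570)
After 4 days: (0.1853, 0.1480, 0.2086, 0.4581)
P(in Medium after 4 days) = 0.1853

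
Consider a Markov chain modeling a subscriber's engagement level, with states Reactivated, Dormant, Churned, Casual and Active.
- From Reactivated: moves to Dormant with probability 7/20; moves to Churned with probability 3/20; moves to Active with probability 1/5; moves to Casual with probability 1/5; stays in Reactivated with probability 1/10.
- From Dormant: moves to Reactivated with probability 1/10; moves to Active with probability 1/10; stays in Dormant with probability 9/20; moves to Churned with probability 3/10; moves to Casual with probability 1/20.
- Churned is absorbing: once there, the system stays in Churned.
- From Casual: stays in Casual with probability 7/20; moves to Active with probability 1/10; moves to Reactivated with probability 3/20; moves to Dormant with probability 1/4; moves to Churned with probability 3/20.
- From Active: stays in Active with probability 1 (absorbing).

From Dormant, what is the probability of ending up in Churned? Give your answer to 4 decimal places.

0.7098

Let h(s) be the probability of absorption at Churned starting from transient state s. Then h(Churned) = 1 and h(Active) = 0. By first-step analysis:
h(Reactivated) = 0.1·h(Reactivated) + 0.35·h(Dormant) + 0.15·1 + 0.2·h(Casual) + 0.2·0
h(Dormant) = 0.1·h(Reactivated) + 0.45·h(Dormant) + 0.3·1 + 0.05·h(Casual) + 0.1·0
h(Casual) = 0.15·h(Reactivated) + 0.25·h(Dormant) + 0.15·1 + 0.35·h(Casual) + 0.1·0
Solving: h(Reactivated) = 0.5846, h(Dormant) = 0.7098, h(Casual) = 0.6387.
Starting from Dormant, the probability is 0.7098.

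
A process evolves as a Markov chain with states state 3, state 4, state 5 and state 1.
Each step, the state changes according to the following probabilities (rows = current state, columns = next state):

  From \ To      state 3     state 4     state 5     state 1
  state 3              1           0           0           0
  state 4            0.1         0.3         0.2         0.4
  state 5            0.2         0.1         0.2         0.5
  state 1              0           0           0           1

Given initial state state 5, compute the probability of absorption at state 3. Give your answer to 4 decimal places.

0.2778

Let h(s) be the probability of absorption at state 3 starting from transient state s. Then h(state 3) = 1 and h(state 1) = 0. By first-step analysis:
h(state 4) = 0.1·1 + 0.3·h(state 4) + 0.2·h(state 5) + 0.4·0
h(state 5) = 0.2·1 + 0.1·h(state 4) + 0.2·h(state 5) + 0.5·0
Solving: h(state 4) = 0.2222, h(state 5) = 0.2778.
Starting from state 5, the probability is 0.2778.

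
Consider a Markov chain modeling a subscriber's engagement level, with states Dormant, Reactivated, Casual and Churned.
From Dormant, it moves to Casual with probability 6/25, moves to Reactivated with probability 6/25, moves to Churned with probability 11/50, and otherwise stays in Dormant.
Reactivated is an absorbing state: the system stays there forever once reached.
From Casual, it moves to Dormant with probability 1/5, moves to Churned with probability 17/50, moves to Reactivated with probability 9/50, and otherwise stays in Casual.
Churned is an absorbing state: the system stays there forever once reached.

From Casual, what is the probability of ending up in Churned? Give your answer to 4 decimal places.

0.6184

Let h(s) be the probability of absorption at Churned starting from transient state s. Then h(Churned) = 1 and h(Reactivated) = 0. By first-step analysis:
h(Dormant) = 0.3·h(Dormant) + 0.24·0 + 0.24·h(Casual) + 0.22·1
h(Casual) = 0.2·h(Dormant) + 0.18·0 + 0.28·h(Casual) + 0.34·1
Solving: h(Dormant) = 0.5263, h(Casual) = 0.6184.
Starting from Casual, the probability is 0.6184.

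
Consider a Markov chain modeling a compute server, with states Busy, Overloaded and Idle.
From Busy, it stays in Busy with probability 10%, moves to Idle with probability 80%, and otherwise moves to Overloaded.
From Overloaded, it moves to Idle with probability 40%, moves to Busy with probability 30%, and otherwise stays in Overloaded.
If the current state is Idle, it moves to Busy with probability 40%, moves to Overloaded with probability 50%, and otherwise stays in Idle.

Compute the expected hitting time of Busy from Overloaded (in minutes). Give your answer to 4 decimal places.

3.0233

Let t(s) be the expected number of minutes to first reach Busy from state s, with t(Busy) = 0. Conditioning on the first minute:
t(Overloaded) = 1 + 0.3·t(Overloaded) + 0.4·t(Idle)
t(Idle) = 1 + 0.5·t(Overloaded) + 0.1·t(Idle)
Solving: t(Overloaded) = 3.0233, t(Idle) = 2.7907.
Expected minutes from Overloaded to Busy: 3.0233.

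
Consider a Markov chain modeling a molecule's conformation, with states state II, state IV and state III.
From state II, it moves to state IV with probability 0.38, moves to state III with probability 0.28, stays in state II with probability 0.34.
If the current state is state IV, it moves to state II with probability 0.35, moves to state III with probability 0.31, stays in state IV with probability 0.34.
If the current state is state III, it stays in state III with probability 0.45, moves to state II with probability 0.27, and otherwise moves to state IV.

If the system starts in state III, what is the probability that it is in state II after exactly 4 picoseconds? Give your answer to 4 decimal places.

Propagate the distribution vector 4 picoseconds from state III.
After 0 picoseconds: (0.0000, 0.0000, 1.0000)
After 1 picosecond: (0.2700, 0.2800, 0.4500)
After 2 picoseconds: (0.3113, 0.3238, 0.3649)
After 3 picoseconds: (0.3177, 0.3306, 0.3517)
After 4 picoseconds: (0.3187, 0.3316, 0.3497)
P(in state II after 4 picoseconds) = 0.3187

0.3187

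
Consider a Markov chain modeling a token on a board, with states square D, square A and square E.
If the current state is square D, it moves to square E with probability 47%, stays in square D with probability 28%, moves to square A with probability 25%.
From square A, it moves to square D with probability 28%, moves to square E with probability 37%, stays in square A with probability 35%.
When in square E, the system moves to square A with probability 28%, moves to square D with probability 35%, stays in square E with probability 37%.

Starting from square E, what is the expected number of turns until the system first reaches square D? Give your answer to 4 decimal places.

Let t(s) be the expected number of turns to first reach square D from state s, with t(square D) = 0. Conditioning on the first turn:
t(square A) = 1 + 0.35·t(square A) + 0.37·t(square E)
t(square E) = 1 + 0.28·t(square A) + 0.37·t(square E)
Solving: t(square A) = 3.2690, t(square E) = 3.0402.
Expected turns from square E to square D: 3.0402.

3.0402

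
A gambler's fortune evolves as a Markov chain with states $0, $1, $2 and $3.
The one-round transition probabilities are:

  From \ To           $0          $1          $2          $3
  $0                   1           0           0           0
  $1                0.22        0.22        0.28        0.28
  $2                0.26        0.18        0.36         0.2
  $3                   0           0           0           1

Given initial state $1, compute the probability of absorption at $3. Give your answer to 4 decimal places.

Let h(s) be the probability of absorption at $3 starting from transient state s. Then h($3) = 1 and h($0) = 0. By first-step analysis:
h($1) = 0.22·0 + 0.22·h($1) + 0.28·h($2) + 0.28·1
h($2) = 0.26·0 + 0.18·h($1) + 0.36·h($2) + 0.2·1
Solving: h($1) = 0.5241, h($2) = 0.4599.
Starting from $1, the probability is 0.5241.

0.5241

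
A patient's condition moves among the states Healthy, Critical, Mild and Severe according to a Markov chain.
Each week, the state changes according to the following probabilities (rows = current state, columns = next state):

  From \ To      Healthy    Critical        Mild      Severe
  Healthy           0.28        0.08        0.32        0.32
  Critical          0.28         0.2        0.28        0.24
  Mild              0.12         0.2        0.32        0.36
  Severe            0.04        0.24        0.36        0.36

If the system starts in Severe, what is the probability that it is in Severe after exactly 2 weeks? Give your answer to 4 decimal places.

Propagate the distribution vector 2 weeks from Severe.
After 0 weeks: (0.0000, 0.0000, 0.0000, 1.0000)
After 1 week: (0.0400, 0.2400, 0.3600, 0.3600)
After 2 weeks: (0.1360, 0.2096, 0.3248, 0.3296)
P(in Severe after 2 weeks) = 0.3296

0.3296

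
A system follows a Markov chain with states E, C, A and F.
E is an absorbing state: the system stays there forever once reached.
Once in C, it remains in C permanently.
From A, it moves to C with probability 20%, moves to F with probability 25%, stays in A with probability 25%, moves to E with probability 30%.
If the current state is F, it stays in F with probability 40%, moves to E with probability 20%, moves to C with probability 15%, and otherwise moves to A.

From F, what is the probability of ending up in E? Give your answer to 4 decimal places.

0.5806

Let h(s) be the probability of absorption at E starting from transient state s. Then h(E) = 1 and h(C) = 0. By first-step analysis:
h(A) = 0.3·1 + 0.2·0 + 0.25·h(A) + 0.25·h(F)
h(F) = 0.2·1 + 0.15·0 + 0.25·h(A) + 0.4·h(F)
Solving: h(A) = 0.5935, h(F) = 0.5806.
Starting from F, the probability is 0.5806.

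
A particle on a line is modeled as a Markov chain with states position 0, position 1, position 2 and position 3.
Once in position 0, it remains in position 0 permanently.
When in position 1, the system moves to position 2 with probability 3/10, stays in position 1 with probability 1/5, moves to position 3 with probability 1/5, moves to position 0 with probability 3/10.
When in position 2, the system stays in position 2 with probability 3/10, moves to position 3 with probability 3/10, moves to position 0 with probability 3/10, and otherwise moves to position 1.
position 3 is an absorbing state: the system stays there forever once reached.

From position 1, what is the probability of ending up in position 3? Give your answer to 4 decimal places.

Let h(s) be the probability of absorption at position 3 starting from transient state s. Then h(position 3) = 1 and h(position 0) = 0. By first-step analysis:
h(position 1) = 0.3·0 + 0.2·h(position 1) + 0.3·h(position 2) + 0.2·1
h(position 2) = 0.3·0 + 0.1·h(position 1) + 0.3·h(position 2) + 0.3·1
Solving: h(position 1) = 0.4340, h(position 2) = 0.4906.
Starting from position 1, the probability is 0.4340.

0.4340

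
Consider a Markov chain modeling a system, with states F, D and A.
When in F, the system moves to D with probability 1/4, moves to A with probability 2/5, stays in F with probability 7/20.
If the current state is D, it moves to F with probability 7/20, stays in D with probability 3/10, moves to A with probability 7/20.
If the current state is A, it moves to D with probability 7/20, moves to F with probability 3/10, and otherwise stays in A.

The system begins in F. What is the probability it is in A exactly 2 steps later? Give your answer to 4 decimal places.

Sum over the intermediate state after 1 step:
P = P(F→F)·P(F→A) + P(F→D)·P(D→A) + P(F→A)·P(A→A)
  = 0.35×0.4 + 0.25×0.35 + 0.4×0.35
  = 0.1400 + 0.0875 + 0.1400 = 0.3675

0.3675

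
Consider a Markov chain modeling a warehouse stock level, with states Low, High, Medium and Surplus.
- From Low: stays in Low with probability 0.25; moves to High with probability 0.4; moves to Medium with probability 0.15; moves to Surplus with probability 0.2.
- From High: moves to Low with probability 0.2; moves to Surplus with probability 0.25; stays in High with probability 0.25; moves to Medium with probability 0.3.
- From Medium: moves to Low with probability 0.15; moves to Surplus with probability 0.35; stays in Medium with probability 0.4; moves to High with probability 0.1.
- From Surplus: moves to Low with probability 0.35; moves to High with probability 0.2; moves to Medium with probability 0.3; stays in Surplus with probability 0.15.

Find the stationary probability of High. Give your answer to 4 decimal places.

0.2287

Let the stationary distribution be π with π = πP and π_1 + π_2 + π_3 + π_4 = 1.
π_1 = 0.25·π_1 + 0.2·π_2 + 0.15·π_3 + 0.35·π_4
π_2 = 0.4·π_1 + 0.25·π_2 + 0.1·π_3 + 0.2·π_4
π_3 = 0.15·π_1 + 0.3·π_2 + 0.4·π_3 + 0.3·π_4
Solving with the normalization constraint gives π = (0.2335, 0.2287, 0.2944, 0.2434).
So the stationary probability of High is 0.2287.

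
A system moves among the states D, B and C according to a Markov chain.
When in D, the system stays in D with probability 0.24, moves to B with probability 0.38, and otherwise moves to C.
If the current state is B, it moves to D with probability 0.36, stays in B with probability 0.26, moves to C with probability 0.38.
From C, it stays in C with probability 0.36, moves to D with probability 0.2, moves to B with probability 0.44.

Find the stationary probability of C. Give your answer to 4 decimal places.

Let the stationary distribution be π with π = πP and π_1 + π_2 + π_3 = 1.
π_1 = 0.24·π_1 + 0.36·π_2 + 0.2·π_3
π_2 = 0.38·π_1 + 0.26·π_2 + 0.44·π_3
Solving with the normalization constraint gives π = (0.2682, 0.3592, 0.3725).
So the stationary probability of C is 0.3725.

0.3725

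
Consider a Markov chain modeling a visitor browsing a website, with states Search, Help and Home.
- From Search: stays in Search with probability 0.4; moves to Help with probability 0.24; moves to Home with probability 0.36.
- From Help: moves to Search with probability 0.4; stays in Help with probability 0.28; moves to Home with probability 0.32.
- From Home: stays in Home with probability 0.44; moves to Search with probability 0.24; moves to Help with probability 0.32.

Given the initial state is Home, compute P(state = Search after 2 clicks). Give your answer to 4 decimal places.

Sum over the intermediate state after 1 click:
P = P(Home→Search)·P(Search→Search) + P(Home→Help)·P(Help→Search) + P(Home→Home)·P(Home→Search)
  = 0.24×0.4 + 0.32×0.4 + 0.44×0.24
  = 0.0960 + 0.1280 + 0.1056 = 0.3296

0.3296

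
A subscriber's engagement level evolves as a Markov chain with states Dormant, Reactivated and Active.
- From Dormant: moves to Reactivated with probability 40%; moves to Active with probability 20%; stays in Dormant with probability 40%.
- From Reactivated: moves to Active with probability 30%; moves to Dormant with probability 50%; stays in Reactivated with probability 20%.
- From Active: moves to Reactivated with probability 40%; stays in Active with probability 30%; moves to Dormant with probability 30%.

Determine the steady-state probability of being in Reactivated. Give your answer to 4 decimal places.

Let the stationary distribution be π with π = πP and π_1 + π_2 + π_3 = 1.
π_1 = 0.4·π_1 + 0.5·π_2 + 0.3·π_3
π_2 = 0.4·π_1 + 0.2·π_2 + 0.4·π_3
Solving with the normalization constraint gives π = (0.4074, 0.3333, 0.2593).
So the stationary probability of Reactivated is 0.3333.

0.3333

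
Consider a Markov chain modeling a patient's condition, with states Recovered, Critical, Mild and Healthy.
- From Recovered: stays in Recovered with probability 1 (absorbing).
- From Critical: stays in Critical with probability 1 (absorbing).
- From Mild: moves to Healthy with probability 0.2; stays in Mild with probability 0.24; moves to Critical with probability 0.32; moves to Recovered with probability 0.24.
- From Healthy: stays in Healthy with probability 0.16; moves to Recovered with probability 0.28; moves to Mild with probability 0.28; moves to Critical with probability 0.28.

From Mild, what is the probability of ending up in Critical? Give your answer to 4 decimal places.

Let h(s) be the probability of absorption at Critical starting from transient state s. Then h(Critical) = 1 and h(Recovered) = 0. By first-step analysis:
h(Mild) = 0.24·0 + 0.32·1 + 0.24·h(Mild) + 0.2·h(Healthy)
h(Healthy) = 0.28·0 + 0.28·1 + 0.28·h(Mild) + 0.16·h(Healthy)
Solving: h(Mild) = 0.5577, h(Healthy) = 0.5192.
Starting from Mild, the probability is 0.5577.

0.5577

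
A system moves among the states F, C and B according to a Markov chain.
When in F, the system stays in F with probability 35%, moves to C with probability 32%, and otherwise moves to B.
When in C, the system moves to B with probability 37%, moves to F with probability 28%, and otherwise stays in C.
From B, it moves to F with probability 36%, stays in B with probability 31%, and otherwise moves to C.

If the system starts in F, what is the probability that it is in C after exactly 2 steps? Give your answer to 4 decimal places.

Sum over the intermediate state after 1 step:
P = P(F→F)·P(F→C) + P(F→C)·P(C→C) + P(F→B)·P(B→C)
  = 0.35×0.32 + 0.32×0.35 + 0.33×0.33
  = 0.1120 + 0.1120 + 0.1089 = 0.3329

0.3329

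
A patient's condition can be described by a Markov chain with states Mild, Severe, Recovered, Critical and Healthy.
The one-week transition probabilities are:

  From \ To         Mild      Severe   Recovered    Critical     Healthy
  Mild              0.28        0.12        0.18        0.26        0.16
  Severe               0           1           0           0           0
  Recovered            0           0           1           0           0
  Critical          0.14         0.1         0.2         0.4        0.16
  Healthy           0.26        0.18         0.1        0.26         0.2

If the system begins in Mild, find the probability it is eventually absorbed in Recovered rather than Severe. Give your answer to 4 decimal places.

0.5822

Let h(s) be the probability of absorption at Recovered starting from transient state s. Then h(Recovered) = 1 and h(Severe) = 0. By first-step analysis:
h(Mild) = 0.28·h(Mild) + 0.12·0 + 0.18·1 + 0.26·h(Critical) + 0.16·h(Healthy)
h(Critical) = 0.14·h(Mild) + 0.1·0 + 0.2·1 + 0.4·h(Critical) + 0.16·h(Healthy)
h(Healthy) = 0.26·h(Mild) + 0.18·0 + 0.1·1 + 0.26·h(Critical) + 0.2·h(Healthy)
Solving: h(Mild) = 0.5822, h(Critical) = 0.6054, h(Healthy) = 0.5110.
Starting from Mild, the probability is 0.5822.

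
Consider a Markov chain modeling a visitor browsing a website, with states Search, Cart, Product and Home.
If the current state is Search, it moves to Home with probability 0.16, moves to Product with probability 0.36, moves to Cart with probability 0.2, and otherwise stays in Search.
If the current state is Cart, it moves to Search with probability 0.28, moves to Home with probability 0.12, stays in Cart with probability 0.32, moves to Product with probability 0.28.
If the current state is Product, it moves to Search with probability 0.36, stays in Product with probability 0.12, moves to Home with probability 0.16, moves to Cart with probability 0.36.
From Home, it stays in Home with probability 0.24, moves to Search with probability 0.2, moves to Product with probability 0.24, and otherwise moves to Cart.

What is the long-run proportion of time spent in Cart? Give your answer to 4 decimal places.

0.2957

Let the stationary distribution be π with π = πP and π_1 + π_2 + π_3 + π_4 = 1.
π_1 = 0.28·π_1 + 0.28·π_2 + 0.36·π_3 + 0.2·π_4
π_2 = 0.2·π_1 + 0.32·π_2 + 0.36·π_3 + 0.32·π_4
π_3 = 0.36·π_1 + 0.28·π_2 + 0.12·π_3 + 0.24·π_4
Solving with the normalization constraint gives π = (0.2876, 0.2957, 0.2557, 0.1611).
So the stationary probability of Cart is 0.2957.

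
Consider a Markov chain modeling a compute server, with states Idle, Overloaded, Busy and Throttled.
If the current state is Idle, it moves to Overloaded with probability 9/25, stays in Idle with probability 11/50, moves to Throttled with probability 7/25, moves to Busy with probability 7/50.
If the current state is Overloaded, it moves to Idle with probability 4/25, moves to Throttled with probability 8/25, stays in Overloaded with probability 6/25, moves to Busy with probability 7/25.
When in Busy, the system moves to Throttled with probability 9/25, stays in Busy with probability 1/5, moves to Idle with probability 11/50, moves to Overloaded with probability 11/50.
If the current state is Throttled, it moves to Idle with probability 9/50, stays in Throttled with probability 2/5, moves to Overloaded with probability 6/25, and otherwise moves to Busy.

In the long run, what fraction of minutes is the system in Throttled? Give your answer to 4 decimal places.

Let the stationary distribution be π with π = πP and π_1 + π_2 + π_3 + π_4 = 1.
π_1 = 0.22·π_1 + 0.16·π_2 + 0.22·π_3 + 0.18·π_4
π_2 = 0.36·π_1 + 0.24·π_2 + 0.22·π_3 + 0.24·π_4
π_3 = 0.14·π_1 + 0.28·π_2 + 0.2·π_3 + 0.18·π_4
Solving with the normalization constraint gives π = (0.1905, 0.2588, 0.2023, 0.3483).
So the stationary probability of Throttled is 0.3483.

0.3483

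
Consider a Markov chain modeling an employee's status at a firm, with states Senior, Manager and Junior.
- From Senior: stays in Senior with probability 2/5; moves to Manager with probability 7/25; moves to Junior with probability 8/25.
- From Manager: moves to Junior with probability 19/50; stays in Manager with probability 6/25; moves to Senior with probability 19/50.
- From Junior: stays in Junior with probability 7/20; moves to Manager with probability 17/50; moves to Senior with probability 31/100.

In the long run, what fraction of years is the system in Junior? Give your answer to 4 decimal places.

Let the stationary distribution be π with π = πP and π_1 + π_2 + π_3 = 1.
π_1 = 0.4·π_1 + 0.38·π_2 + 0.31·π_3
π_2 = 0.28·π_1 + 0.24·π_2 + 0.34·π_3
Solving with the normalization constraint gives π = (0.3629, 0.2893, 0.3478).
So the stationary probability of Junior is 0.3478.

0.3478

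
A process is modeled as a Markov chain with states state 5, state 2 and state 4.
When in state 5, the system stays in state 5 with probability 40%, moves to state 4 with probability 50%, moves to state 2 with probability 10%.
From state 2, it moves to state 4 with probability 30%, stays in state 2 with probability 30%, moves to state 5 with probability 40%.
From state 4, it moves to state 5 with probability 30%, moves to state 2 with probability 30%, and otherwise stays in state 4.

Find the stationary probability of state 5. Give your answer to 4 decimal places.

0.3587

Let the stationary distribution be π with π = πP and π_1 + π_2 + π_3 = 1.
π_1 = 0.4·π_1 + 0.4·π_2 + 0.3·π_3
π_2 = 0.1·π_1 + 0.3·π_2 + 0.3·π_3
Solving with the normalization constraint gives π = (0.3587, 0.2283, 0.4130).
So the stationary probability of state 5 is 0.3587.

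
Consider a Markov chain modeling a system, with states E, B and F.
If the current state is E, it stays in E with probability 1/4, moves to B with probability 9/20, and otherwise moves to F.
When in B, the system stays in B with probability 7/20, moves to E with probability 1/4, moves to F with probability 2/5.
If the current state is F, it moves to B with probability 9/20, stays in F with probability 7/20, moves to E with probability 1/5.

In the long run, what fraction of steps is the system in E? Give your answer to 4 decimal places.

Let the stationary distribution be π with π = πP and π_1 + π_2 + π_3 = 1.
π_1 = 0.25·π_1 + 0.25·π_2 + 0.2·π_3
π_2 = 0.45·π_1 + 0.35·π_2 + 0.45·π_3
Solving with the normalization constraint gives π = (0.2321, 0.4091, 0.3589).
So the stationary probability of E is 0.2321.

0.2321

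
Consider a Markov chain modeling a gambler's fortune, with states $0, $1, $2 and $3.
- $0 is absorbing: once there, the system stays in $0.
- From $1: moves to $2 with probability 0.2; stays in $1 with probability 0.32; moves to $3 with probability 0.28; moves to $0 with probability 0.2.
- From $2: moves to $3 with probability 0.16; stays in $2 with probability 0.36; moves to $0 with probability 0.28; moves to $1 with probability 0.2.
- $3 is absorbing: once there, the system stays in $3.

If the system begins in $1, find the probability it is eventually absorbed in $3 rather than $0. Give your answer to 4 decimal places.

Let h(s) be the probability of absorption at $3 starting from transient state s. Then h($3) = 1 and h($0) = 0. By first-step analysis:
h($1) = 0.2·0 + 0.32·h($1) + 0.2·h($2) + 0.28·1
h($2) = 0.28·0 + 0.2·h($1) + 0.36·h($2) + 0.16·1
Solving: h($1) = 0.5344, h($2) = 0.4170.
Starting from $1, the probability is 0.5344.

0.5344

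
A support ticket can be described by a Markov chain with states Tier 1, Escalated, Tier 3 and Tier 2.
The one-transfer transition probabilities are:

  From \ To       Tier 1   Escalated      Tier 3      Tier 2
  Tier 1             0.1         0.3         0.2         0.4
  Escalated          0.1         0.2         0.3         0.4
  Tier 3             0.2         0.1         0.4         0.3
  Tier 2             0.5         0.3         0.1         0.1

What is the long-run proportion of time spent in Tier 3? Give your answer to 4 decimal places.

0.2425

Let the stationary distribution be π with π = πP and π_1 + π_2 + π_3 + π_4 = 1.
π_1 = 0.1·π_1 + 0.1·π_2 + 0.2·π_3 + 0.5·π_4
π_2 = 0.3·π_1 + 0.2·π_2 + 0.1·π_3 + 0.3·π_4
π_3 = 0.2·π_1 + 0.3·π_2 + 0.4·π_3 + 0.1·π_4
Solving with the normalization constraint gives π = (0.2399, 0.2286, 0.2425, 0.2890).
So the stationary probability of Tier 3 is 0.2425.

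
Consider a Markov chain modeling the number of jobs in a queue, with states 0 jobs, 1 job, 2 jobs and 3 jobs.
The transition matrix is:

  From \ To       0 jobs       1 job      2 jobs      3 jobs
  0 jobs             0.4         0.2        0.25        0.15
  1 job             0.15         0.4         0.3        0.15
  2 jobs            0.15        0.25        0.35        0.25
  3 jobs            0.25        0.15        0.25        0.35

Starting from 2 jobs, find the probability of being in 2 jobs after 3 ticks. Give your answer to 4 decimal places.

Propagate the distribution vector 3 ticks from 2 jobs.
After 0 ticks: (0.0000, 0.0000, 1.0000, 0.0000)
After 1 tick: (0.1500, 0.2500, 0.3500, 0.2500)
After 2 ticks: (0.2125, 0.2550, 0.2975, 0.2350)
After 3 ticks: (0.2266, 0.2541, 0.2925, 0.2268)
P(in 2 jobs after 3 ticks) = 0.2925

0.2925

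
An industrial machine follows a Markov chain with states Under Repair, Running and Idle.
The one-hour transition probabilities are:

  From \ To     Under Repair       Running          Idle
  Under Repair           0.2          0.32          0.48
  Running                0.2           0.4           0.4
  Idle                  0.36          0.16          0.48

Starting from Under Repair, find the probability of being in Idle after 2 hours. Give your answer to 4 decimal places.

Sum over the intermediate state after 1 hour:
P = P(Under Repair→Under Repair)·P(Under Repair→Idle) + P(Under Repair→Running)·P(Running→Idle) + P(Under Repair→Idle)·P(Idle→Idle)
  = 0.2×0.48 + 0.32×0.4 + 0.48×0.48
  = 0.0960 + 0.1280 + 0.2304 = 0.4544

0.4544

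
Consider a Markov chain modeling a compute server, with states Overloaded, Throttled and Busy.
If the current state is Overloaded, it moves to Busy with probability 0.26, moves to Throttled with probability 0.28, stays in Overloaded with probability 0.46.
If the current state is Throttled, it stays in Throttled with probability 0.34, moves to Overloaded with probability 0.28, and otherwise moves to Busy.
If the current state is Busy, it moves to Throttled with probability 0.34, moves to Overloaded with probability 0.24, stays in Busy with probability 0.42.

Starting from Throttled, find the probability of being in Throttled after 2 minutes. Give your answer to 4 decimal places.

Sum over the intermediate state after 1 minute:
P = P(Throttled→Overloaded)·P(Overloaded→Throttled) + P(Throttled→Throttled)·P(Throttled→Throttled) + P(Throttled→Busy)·P(Busy→Throttled)
  = 0.28×0.28 + 0.34×0.34 + 0.38×0.34
  = 0.0784 + 0.1156 + 0.1292 = 0.3232

0.3232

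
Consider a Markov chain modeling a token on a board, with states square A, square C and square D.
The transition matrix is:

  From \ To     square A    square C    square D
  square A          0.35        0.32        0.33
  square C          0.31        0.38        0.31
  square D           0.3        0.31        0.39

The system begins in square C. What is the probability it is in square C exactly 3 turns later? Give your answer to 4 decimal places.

Propagate the distribution vector 3 turns from square C.
After 0 turns: (0.0000, 1.0000, 0.0000)
After 1 turn: (0.3100, 0.3800, 0.3100)
After 2 turns: (0.3193, 0.3397, 0.3410)
After 3 turns: (0.3194, 0.3370, 0.3437)
P(in square C after 3 turns) = 0.3370

0.3370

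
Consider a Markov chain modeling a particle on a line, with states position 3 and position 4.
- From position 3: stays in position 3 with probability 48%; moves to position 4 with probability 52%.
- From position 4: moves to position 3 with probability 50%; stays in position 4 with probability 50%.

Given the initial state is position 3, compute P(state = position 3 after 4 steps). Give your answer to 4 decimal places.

0.4902

Propagate the distribution vector 4 steps from position 3.
After 0 steps: (1.0000, 0.0000)
After 1 step: (0.4800, 0.5200)
After 2 steps: (0.4904, 0.5096)
After 3 steps: (0.4902, 0.5098)
After 4 steps: (0.4902, 0.5098)
P(in position 3 after 4 steps) = 0.4902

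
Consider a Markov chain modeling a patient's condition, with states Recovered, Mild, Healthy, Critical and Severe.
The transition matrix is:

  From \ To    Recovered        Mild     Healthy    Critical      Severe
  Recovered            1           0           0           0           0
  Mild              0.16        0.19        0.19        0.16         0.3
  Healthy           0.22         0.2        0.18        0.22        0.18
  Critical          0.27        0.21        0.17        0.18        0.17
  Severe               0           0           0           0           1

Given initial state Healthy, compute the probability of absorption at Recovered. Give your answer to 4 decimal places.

0.5190

Let h(s) be the probability of absorption at Recovered starting from transient state s. Then h(Recovered) = 1 and h(Severe) = 0. By first-step analysis:
h(Mild) = 0.16·1 + 0.19·h(Mild) + 0.19·h(Healthy) + 0.16·h(Critical) + 0.3·0
h(Healthy) = 0.22·1 + 0.2·h(Mild) + 0.18·h(Healthy) + 0.22·h(Critical) + 0.18·0
h(Critical) = 0.27·1 + 0.21·h(Mild) + 0.17·h(Healthy) + 0.18·h(Critical) + 0.17·0
Solving: h(Mild) = 0.4272, h(Healthy) = 0.5190, h(Critical) = 0.5463.
Starting from Healthy, the probability is 0.5190.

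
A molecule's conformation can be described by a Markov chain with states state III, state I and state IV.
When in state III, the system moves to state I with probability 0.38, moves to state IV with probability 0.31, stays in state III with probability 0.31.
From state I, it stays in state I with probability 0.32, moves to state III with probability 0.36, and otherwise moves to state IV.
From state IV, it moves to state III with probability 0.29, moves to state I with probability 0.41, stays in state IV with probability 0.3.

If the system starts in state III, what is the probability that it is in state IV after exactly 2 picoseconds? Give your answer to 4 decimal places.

Sum over the intermediate state after 1 picosecond:
P = P(state III→state III)·P(state III→state IV) + P(state III→state I)·P(state I→state IV) + P(state III→state IV)·P(state IV→state IV)
  = 0.31×0.31 + 0.38×0.32 + 0.31×0.3
  = 0.0961 + 0.1216 + 0.0930 = 0.3107

0.3107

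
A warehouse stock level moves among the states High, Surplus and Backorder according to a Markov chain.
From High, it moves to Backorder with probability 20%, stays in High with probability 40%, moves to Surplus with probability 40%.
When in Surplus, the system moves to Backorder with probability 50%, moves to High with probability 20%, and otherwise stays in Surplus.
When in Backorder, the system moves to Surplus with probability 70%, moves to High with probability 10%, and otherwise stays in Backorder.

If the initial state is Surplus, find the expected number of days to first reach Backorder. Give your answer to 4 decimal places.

2.3529

Let t(s) be the expected number of days to first reach Backorder from state s, with t(Backorder) = 0. Conditioning on the first day:
t(High) = 1 + 0.4·t(High) + 0.4·t(Surplus)
t(Surplus) = 1 + 0.2·t(High) + 0.3·t(Surplus)
Solving: t(High) = 3.2353, t(Surplus) = 2.3529.
Expected days from Surplus to Backorder: 2.3529.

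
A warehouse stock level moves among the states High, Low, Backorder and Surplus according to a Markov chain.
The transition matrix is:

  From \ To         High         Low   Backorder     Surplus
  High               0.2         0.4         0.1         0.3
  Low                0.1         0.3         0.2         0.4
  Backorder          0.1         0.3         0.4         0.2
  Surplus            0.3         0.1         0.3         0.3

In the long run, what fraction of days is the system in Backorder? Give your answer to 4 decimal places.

Let the stationary distribution be π with π = πP and π_1 + π_2 + π_3 + π_4 = 1.
π_1 = 0.2·π_1 + 0.1·π_2 + 0.1·π_3 + 0.3·π_4
π_2 = 0.4·π_1 + 0.3·π_2 + 0.3·π_3 + 0.1·π_4
π_3 = 0.1·π_1 + 0.2·π_2 + 0.4·π_3 + 0.3·π_4
Solving with the normalization constraint gives π = (0.1776, 0.2579, 0.2652, 0.2993).
So the stationary probability of Backorder is 0.2652.

0.2652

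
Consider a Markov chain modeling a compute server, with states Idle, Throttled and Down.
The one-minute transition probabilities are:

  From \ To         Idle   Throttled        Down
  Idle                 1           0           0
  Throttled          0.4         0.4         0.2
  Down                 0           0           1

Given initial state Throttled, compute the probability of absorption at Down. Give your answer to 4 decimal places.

0.3333

Let h(s) be the probability of absorption at Down starting from transient state s. Then h(Down) = 1 and h(Idle) = 0. By first-step analysis:
h(Throttled) = 0.4·0 + 0.4·h(Throttled) + 0.2·1
Solving: h(Throttled) = 0.3333.
Starting from Throttled, the probability is 0.3333.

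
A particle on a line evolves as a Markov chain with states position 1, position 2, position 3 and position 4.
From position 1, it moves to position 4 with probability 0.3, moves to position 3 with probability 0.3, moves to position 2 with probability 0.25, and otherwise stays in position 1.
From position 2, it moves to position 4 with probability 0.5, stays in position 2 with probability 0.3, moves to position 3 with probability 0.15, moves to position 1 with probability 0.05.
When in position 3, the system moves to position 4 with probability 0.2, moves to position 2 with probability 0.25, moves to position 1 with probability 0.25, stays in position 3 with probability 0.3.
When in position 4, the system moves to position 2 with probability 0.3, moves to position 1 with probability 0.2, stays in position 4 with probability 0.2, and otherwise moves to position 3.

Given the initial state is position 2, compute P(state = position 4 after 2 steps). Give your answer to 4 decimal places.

Propagate the distribution vector 2 steps from position 2.
After 0 steps: (0.0000, 1.0000, 0.0000, 0.0000)
After 1 step: (0.0500, 0.3000, 0.1500, 0.5000)
After 2 steps: (0.1600, 0.2900, 0.2550, 0.2950)
P(in position 4 after 2 steps) = 0.2950

0.2950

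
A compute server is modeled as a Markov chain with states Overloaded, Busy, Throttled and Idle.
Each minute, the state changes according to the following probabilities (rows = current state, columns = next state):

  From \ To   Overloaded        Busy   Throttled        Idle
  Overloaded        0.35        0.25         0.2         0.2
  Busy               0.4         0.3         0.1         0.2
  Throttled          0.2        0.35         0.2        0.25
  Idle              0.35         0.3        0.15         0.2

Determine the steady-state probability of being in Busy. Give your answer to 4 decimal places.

Let the stationary distribution be π with π = πP and π_1 + π_2 + π_3 + π_4 = 1.
π_1 = 0.35·π_1 + 0.4·π_2 + 0.2·π_3 + 0.35·π_4
π_2 = 0.25·π_1 + 0.3·π_2 + 0.35·π_3 + 0.3·π_4
π_3 = 0.2·π_1 + 0.1·π_2 + 0.2·π_3 + 0.15·π_4
Solving with the normalization constraint gives π = (0.3405, 0.2910, 0.1605, 0.2080).
So the stationary probability of Busy is 0.2910.

0.2910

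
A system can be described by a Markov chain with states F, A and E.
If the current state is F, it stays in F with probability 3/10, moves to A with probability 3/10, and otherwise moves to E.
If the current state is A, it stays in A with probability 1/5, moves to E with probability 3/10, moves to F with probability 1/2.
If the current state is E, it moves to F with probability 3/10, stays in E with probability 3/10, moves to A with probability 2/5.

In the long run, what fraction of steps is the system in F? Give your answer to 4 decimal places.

0.3607

Let the stationary distribution be π with π = πP and π_1 + π_2 + π_3 = 1.
π_1 = 0.3·π_1 + 0.5·π_2 + 0.3·π_3
π_2 = 0.3·π_1 + 0.2·π_2 + 0.4·π_3
Solving with the normalization constraint gives π = (0.3607, 0.3033, 0.3361).
So the stationary probability of F is 0.3607.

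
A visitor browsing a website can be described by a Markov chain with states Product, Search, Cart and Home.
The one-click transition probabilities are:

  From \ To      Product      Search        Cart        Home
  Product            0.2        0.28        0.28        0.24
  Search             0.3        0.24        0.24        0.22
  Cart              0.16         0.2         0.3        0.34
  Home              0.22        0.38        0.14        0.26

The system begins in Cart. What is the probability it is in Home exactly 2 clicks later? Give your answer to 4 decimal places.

0.2728

Propagate the distribution vector 2 clicks from Cart.
After 0 clicks: (0.0000, 0.0000, 1.0000, 0.0000)
After 1 click: (0.1600, 0.2000, 0.3000, 0.3400)
After 2 clicks: (0.2148, 0.2820, 0.2304, 0.2728)
P(in Home after 2 clicks) = 0.2728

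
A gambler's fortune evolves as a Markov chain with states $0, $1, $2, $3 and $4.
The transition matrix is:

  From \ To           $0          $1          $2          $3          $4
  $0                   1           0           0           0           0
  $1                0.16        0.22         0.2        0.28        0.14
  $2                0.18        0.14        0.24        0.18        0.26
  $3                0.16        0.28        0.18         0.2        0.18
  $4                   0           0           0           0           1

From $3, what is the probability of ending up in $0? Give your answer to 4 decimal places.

Let h(s) be the probability of absorption at $0 starting from transient state s. Then h($0) = 1 and h($4) = 0. By first-step analysis:
h($1) = 0.16·1 + 0.22·h($1) + 0.2·h($2) + 0.28·h($3) + 0.14·0
h($2) = 0.18·1 + 0.14·h($1) + 0.24·h($2) + 0.18·h($3) + 0.26·0
h($3) = 0.16·1 + 0.28·h($1) + 0.18·h($2) + 0.2·h($3) + 0.18·0
Solving: h($1) = 0.4853, h($2) = 0.4371, h($3) = 0.4682.
Starting from $3, the probability is 0.4682.

0.4682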